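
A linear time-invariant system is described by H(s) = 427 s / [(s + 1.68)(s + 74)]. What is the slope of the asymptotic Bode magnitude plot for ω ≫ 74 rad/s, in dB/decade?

-20 dB/decade

With 1 zero and 2 poles, the high-frequency asymptotic slope is 20 × (1 − 2) = -20 dB/decade.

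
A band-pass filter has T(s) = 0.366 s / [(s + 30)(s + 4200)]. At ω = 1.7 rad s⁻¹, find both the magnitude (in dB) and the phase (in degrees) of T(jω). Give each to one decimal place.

|T| = -106.1 dB, ∠T = 86.7°

|j1.7| = 1.7
|j1.7 + 30| = √(1.7² + 30²) = 30.05
|j1.7 + 4200| = √(1.7² + 4200²) = 4200
|T(j1.7)| = 0.366 × 1.7 / (30.05 × 4200) = 4.9302e-06
20 log₁₀(4.9302e-06) = -106.14 dB
∠(j1.7) = 90.00°
∠(j1.7 + 30) = arctan(1.7/30) = 3.24°
∠(j1.7 + 4200) = arctan(1.7/4200) = 0.02°
∠T(j1.7) = 90.00° − (3.24° + 0.02°) = 86.73°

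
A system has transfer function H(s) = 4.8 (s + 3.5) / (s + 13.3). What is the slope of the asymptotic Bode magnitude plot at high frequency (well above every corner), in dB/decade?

0 dB/decade

With 1 zero and 1 pole, the high-frequency asymptotic slope is 20 × (1 − 1) = 0 dB/decade.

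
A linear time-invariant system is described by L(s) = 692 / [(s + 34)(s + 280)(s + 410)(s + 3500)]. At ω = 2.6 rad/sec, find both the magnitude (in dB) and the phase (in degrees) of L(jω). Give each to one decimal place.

|L| = -145.9 dB, ∠L = -5.3°

|j2.6 + 34| = √(2.6² + 34²) = 34.1
|j2.6 + 280| = √(2.6² + 280²) = 280
|j2.6 + 410| = √(2.6² + 410²) = 410
|j2.6 + 3500| = √(2.6² + 3500²) = 3500
|L(j2.6)| = 692 / (34.1 × 280 × 410 × 3500) = 5.0504e-08
20 log₁₀(5.0504e-08) = -145.93 dB
∠(j2.6 + 34) = arctan(2.6/34) = 4.37°
∠(j2.6 + 280) = arctan(2.6/280) = 0.53°
∠(j2.6 + 410) = arctan(2.6/410) = 0.36°
∠(j2.6 + 3500) = arctan(2.6/3500) = 0.04°
∠L(j2.6) = − (4.37° + 0.53° + 0.36° + 0.04°) = -5.31°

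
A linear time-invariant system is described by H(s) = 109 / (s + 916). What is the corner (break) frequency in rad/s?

The single real pole at s = −916 gives a corner at ω = 916 rad/s.

916 rad/s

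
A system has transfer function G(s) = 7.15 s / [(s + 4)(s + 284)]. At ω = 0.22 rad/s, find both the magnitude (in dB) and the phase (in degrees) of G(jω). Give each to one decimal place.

|G| = -57.2 dB, ∠G = 86.8°

|j0.22| = 0.22
|j0.22 + 4| = √(0.22² + 4²) = 4.006
|j0.22 + 284| = √(0.22² + 284²) = 284
|G(j0.22)| = 7.15 × 0.22 / (4.006 × 284) = 0.0013826
20 log₁₀(0.0013826) = -57.19 dB
∠(j0.22) = 90.00°
∠(j0.22 + 4) = arctan(0.22/4) = 3.15°
∠(j0.22 + 284) = arctan(0.22/284) = 0.04°
∠G(j0.22) = 90.00° − (3.15° + 0.04°) = 86.81°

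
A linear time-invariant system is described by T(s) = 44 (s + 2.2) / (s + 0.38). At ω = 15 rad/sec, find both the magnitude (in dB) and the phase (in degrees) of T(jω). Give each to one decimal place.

|j15 + 2.2| = √(15² + 2.2²) = 15.16
|j15 + 0.38| = √(15² + 0.38²) = 15
|T(j15)| = 44 × 15.16 / 15 = 44.456
20 log₁₀(44.456) = 32.96 dB
∠(j15 + 2.2) = arctan(15/2.2) = 81.66°
∠(j15 + 0.38) = arctan(15/0.38) = 88.55°
∠T(j15) = 81.66° − 88.55° = -6.89°

|T| = 33.0 dB, ∠T = -6.9 deg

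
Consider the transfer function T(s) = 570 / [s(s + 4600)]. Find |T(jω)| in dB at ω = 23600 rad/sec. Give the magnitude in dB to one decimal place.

|j23600 + 4600| = √(23600² + 4600²) = 2.404e+04
|j23600| = 2.36e+04
|T(j23600)| = 570 / (2.404e+04 × 2.36e+04) = 1.0045e-06
20 log₁₀(1.0045e-06) = -119.96 dB

-120.0 dB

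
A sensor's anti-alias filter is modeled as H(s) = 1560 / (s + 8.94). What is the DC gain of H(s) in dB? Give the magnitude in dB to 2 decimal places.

44.84 dB

H(0) = 1560 / 8.94 = 174.5
20 log₁₀(174.5) = 44.836 dB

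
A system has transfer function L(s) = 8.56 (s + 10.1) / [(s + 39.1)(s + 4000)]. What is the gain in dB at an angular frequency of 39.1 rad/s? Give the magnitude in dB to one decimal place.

|j39.1 + 10.1| = √(39.1² + 10.1²) = 40.38
|j39.1 + 39.1| = √(39.1² + 39.1²) = 55.3
|j39.1 + 4000| = √(39.1² + 4000²) = 4000
|L(j39.1)| = 8.56 × 40.38 / (55.3 × 4000) = 0.0015628
20 log₁₀(0.0015628) = -56.12 dB

-56.1 dB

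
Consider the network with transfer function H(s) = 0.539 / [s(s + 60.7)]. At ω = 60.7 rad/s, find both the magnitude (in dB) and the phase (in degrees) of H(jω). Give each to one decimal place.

|j60.7 + 60.7| = √(60.7² + 60.7²) = 85.84
|j60.7| = 60.7
|H(j60.7)| = 0.539 / (85.84 × 60.7) = 0.00010344
20 log₁₀(0.00010344) = -79.71 dB
∠(j60.7 + 60.7) = arctan(60.7/60.7) = 45.00°
∠(j60.7) = 90.00°
∠H(j60.7) = − (45.00° + 90.00°) = -135.00°

|H| = -79.7 dB, ∠H = -135.0°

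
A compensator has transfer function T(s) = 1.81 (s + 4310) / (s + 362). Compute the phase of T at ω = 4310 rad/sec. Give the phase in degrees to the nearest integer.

-40°

∠(j4310 + 4310) = arctan(4310/4310) = 45.00°
∠(j4310 + 362) = arctan(4310/362) = 85.20°
∠T(j4310) = 45.00° − 85.20° = -40.20°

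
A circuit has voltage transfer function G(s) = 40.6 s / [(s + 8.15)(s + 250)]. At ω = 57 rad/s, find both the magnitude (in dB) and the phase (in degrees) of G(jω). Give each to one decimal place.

|G| = -16.1 dB, ∠G = -4.7°

|j57| = 57
|j57 + 8.15| = √(57² + 8.15²) = 57.58
|j57 + 250| = √(57² + 250²) = 256.4
|G(j57)| = 40.6 × 57 / (57.58 × 256.4) = 0.15674
20 log₁₀(0.15674) = -16.10 dB
∠(j57) = 90.00°
∠(j57 + 8.15) = arctan(57/8.15) = 81.86°
∠(j57 + 250) = arctan(57/250) = 12.84°
∠G(j57) = 90.00° − (81.86° + 12.84°) = -4.71°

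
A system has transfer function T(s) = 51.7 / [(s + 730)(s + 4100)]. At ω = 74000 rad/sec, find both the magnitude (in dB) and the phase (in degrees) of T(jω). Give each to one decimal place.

|T| = -160.5 dB, ∠T = -176.3 deg

|j74000 + 730| = √(74000² + 730²) = 7.4e+04
|j74000 + 4100| = √(74000² + 4100²) = 7.411e+04
|T(j74000)| = 51.7 / (7.4e+04 × 7.411e+04) = 9.4263e-09
20 log₁₀(9.4263e-09) = -160.51 dB
∠(j74000 + 730) = arctan(74000/730) = 89.43°
∠(j74000 + 4100) = arctan(74000/4100) = 86.83°
∠T(j74000) = − (89.43° + 86.83°) = -176.26°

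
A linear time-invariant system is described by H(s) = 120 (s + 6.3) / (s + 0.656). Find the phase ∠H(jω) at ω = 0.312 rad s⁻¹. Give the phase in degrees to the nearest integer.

-23°

∠(j0.312 + 6.3) = arctan(0.312/6.3) = 2.84°
∠(j0.312 + 0.656) = arctan(0.312/0.656) = 25.44°
∠H(j0.312) = 2.84° − 25.44° = -22.60°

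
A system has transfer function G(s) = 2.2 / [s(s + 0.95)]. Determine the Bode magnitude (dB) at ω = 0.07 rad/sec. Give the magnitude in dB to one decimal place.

30.4 dB

|j0.07 + 0.95| = √(0.07² + 0.95²) = 0.9526
|j0.07| = 0.07
|G(j0.07)| = 2.2 / (0.9526 × 0.07) = 32.993
20 log₁₀(32.993) = 30.37 dB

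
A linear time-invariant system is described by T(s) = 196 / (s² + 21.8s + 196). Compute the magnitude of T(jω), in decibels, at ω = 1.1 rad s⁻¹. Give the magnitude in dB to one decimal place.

-0.0 dB

|(j1.1)² + 21.8(j1.1) + 196| = |194.79 + j23.98| = 196.3
|T(j1.1)| = 196 / 196.3 = 0.99867
20 log₁₀(0.99867) = -0.01 dB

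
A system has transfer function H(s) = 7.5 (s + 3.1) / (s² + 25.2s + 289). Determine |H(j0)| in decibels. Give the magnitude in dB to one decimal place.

H(0) = 7.5 × 3.1 / 289 = 0.08045
20 log₁₀(0.08045) = -21.89 dB

-21.9 dB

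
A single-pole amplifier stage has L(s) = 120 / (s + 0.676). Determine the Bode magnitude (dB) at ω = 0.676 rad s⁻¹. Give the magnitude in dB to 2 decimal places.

|j0.676 + 0.676| = √(0.676² + 0.676²) = 0.956
|L(j0.676)| = 120 / 0.956 = 125.52
20 log₁₀(125.52) = 41.974 dB

41.97 dB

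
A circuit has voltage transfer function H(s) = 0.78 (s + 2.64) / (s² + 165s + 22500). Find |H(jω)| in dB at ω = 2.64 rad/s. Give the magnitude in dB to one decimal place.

|j2.64 + 2.64| = √(2.64² + 2.64²) = 3.734
|(j2.64)² + 165(j2.64) + 22500| = |22493 + j435.6| = 2.25e+04
|H(j2.64)| = 0.78 × 3.734 / 2.25e+04 = 0.00012944
20 log₁₀(0.00012944) = -77.76 dB

-77.8 dB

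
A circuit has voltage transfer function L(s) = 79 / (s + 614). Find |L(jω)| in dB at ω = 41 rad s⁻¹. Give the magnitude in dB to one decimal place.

-17.8 dB

|j41 + 614| = √(41² + 614²) = 615.4
|L(j41)| = 79 / 615.4 = 0.12838
20 log₁₀(0.12838) = -17.83 dB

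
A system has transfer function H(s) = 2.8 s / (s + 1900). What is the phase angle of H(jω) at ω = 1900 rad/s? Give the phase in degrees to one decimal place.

45.0°

∠(j1900) = 90.00°
∠(j1900 + 1900) = arctan(1900/1900) = 45.00°
∠H(j1900) = 90.00° − 45.00° = 45.00°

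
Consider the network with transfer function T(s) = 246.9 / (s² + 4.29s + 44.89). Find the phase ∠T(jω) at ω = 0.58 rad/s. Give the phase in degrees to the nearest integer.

∠[(j0.58)² + 4.29(j0.58) + 44.89] = ∠[44.554 + j2.4882] = 3.20°
∠T(j0.58) = −3.20° = -3.20°

-3°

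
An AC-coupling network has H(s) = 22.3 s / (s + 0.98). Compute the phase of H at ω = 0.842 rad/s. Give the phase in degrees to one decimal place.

∠(j0.842) = 90.00°
∠(j0.842 + 0.98) = arctan(0.842/0.98) = 40.67°
∠H(j0.842) = 90.00° − 40.67° = 49.33°

49.3°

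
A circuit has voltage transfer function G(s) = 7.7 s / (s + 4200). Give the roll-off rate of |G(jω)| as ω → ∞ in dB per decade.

0 dB/decade

With 1 zero and 1 pole, the high-frequency asymptotic slope is 20 × (1 − 1) = 0 dB/decade.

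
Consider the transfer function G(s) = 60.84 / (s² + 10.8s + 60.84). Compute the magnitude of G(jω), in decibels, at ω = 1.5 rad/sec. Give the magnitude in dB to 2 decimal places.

|(j1.5)² + 10.8(j1.5) + 60.84| = |58.59 + j16.2| = 60.79
|G(j1.5)| = 60.84 / 60.79 = 1.0008
20 log₁₀(1.0008) = 0.007 dB

0.01 dB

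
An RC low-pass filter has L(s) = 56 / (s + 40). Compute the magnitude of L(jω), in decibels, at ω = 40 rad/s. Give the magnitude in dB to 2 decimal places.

|j40 + 40| = √(40² + 40²) = 56.57
|L(j40)| = 56 / 56.57 = 0.98995
20 log₁₀(0.98995) = -0.088 dB

-0.09 dB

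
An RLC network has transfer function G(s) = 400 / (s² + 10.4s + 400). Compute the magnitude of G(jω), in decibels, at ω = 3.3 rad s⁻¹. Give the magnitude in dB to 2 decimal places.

0.21 dB

|(j3.3)² + 10.4(j3.3) + 400| = |389.11 + j34.32| = 390.6
|G(j3.3)| = 400 / 390.6 = 1.024
20 log₁₀(1.024) = 0.206 dB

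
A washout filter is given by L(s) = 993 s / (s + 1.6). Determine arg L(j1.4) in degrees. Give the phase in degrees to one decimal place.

48.8°

∠(j1.4) = 90.00°
∠(j1.4 + 1.6) = arctan(1.4/1.6) = 41.19°
∠L(j1.4) = 90.00° − 41.19° = 48.81°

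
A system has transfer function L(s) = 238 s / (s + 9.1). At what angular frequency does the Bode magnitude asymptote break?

9.1 rad/s

The single real pole at s = −9.1 gives a corner at ω = 9.1 rad/s.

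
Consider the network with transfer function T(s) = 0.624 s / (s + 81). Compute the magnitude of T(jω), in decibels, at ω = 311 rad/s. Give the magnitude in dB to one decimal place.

-4.4 dB

|j311| = 311
|j311 + 81| = √(311² + 81²) = 321.4
|T(j311)| = 0.624 × 311 / 321.4 = 0.60385
20 log₁₀(0.60385) = -4.38 dB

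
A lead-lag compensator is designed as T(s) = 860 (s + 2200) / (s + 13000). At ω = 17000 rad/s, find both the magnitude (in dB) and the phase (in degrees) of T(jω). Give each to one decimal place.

|T| = 56.8 dB, ∠T = 30.0°

|j17000 + 2200| = √(17000² + 2200²) = 1.714e+04
|j17000 + 13000| = √(17000² + 13000²) = 2.14e+04
|T(j17000)| = 860 × 1.714e+04 / 2.14e+04 = 688.84
20 log₁₀(688.84) = 56.76 dB
∠(j17000 + 2200) = arctan(17000/2200) = 82.63°
∠(j17000 + 13000) = arctan(17000/13000) = 52.59°
∠T(j17000) = 82.63° − 52.59° = 30.03°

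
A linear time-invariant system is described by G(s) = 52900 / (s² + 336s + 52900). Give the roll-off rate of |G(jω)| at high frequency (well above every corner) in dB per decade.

With 0 zeros and 2 poles, the high-frequency asymptotic slope is 20 × (0 − 2) = -40 dB/decade.

-40 dB/decade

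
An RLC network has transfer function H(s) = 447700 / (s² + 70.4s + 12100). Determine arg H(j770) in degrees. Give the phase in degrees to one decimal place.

∠[(j770)² + 70.4(j770) + 12100] = ∠[-5.808e+05 + j54208] = 174.67°
∠H(j770) = −174.67° = -174.67°

-174.7°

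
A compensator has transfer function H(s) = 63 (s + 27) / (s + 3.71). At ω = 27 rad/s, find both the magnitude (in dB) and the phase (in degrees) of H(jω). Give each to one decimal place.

|j27 + 27| = √(27² + 27²) = 38.18
|j27 + 3.71| = √(27² + 3.71²) = 27.25
|H(j27)| = 63 × 38.18 / 27.25 = 88.266
20 log₁₀(88.266) = 38.92 dB
∠(j27 + 27) = arctan(27/27) = 45.00°
∠(j27 + 3.71) = arctan(27/3.71) = 82.18°
∠H(j27) = 45.00° − 82.18° = -37.18°

|H| = 38.9 dB, ∠H = -37.2°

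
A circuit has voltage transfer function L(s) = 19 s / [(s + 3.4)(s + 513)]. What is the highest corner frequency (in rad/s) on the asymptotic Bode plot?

513 rad/s

Break frequencies occur at each pole and zero magnitude: 3.4 rad/s, 513 rad/s.
The highest is 513 rad/s.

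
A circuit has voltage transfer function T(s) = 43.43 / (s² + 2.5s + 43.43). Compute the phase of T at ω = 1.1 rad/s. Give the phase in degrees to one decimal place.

-3.7°

∠[(j1.1)² + 2.5(j1.1) + 43.43] = ∠[42.22 + j2.75] = 3.73°
∠T(j1.1) = −3.73° = -3.73°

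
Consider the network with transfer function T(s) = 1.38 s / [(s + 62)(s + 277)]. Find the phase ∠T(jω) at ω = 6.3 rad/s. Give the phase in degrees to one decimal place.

∠(j6.3) = 90.00°
∠(j6.3 + 62) = arctan(6.3/62) = 5.80°
∠(j6.3 + 277) = arctan(6.3/277) = 1.30°
∠T(j6.3) = 90.00° − (5.80° + 1.30°) = 82.90°

82.9°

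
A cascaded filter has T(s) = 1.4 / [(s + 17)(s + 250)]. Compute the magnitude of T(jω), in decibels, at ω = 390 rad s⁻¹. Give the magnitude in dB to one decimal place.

-102.2 dB

|j390 + 17| = √(390² + 17²) = 390.4
|j390 + 250| = √(390² + 250²) = 463.2
|T(j390)| = 1.4 / (390.4 × 463.2) = 7.7417e-06
20 log₁₀(7.7417e-06) = -102.22 dB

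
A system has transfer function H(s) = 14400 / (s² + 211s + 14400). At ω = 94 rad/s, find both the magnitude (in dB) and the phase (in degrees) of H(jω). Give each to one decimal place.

|(j94)² + 211(j94) + 14400| = |5564 + j19834| = 2.06e+04
|H(j94)| = 14400 / 2.06e+04 = 0.69904
20 log₁₀(0.69904) = -3.11 dB
∠[(j94)² + 211(j94) + 14400] = ∠[5564 + j19834] = 74.33°
∠H(j94) = −74.33° = -74.33°

|H| = -3.1 dB, ∠H = -74.3 deg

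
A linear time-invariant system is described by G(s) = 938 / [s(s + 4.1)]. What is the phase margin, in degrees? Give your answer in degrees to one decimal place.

7.7°

Gain crossover: |G(jω)| = 1 at ω ≈ 30.5 rad/sec.
∠G(j30.5) = −90° − arctan(30.5/4.1) ≈ -172.34°
PM = 180° + (-172.34°) = 7.66°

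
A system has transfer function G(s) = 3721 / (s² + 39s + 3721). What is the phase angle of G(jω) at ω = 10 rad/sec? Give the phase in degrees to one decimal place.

-6.1 deg

∠[(j10)² + 39(j10) + 3721] = ∠[3621 + j390] = 6.15°
∠G(j10) = −6.15° = -6.15°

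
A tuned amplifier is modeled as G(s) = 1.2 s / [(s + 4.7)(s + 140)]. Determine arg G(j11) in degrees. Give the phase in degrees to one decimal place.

∠(j11) = 90.00°
∠(j11 + 4.7) = arctan(11/4.7) = 66.86°
∠(j11 + 140) = arctan(11/140) = 4.49°
∠G(j11) = 90.00° − (66.86° + 4.49°) = 18.64°

18.6 deg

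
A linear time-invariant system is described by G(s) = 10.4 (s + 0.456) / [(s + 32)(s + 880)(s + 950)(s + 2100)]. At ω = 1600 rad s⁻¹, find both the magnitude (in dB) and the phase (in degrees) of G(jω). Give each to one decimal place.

|G| = -178.7 dB, ∠G = -156.7°

|j1600 + 0.456| = √(1600² + 0.456²) = 1600
|j1600 + 32| = √(1600² + 32²) = 1600
|j1600 + 880| = √(1600² + 880²) = 1826
|j1600 + 950| = √(1600² + 950²) = 1861
|j1600 + 2100| = √(1600² + 2100²) = 2640
|G(j1600)| = 10.4 × 1600 / (1600 × 1826 × 1861 × 2640) = 1.1591e-09
20 log₁₀(1.1591e-09) = -178.72 dB
∠(j1600 + 0.456) = arctan(1600/0.456) = 89.98°
∠(j1600 + 32) = arctan(1600/32) = 88.85°
∠(j1600 + 880) = arctan(1600/880) = 61.19°
∠(j1600 + 950) = arctan(1600/950) = 59.30°
∠(j1600 + 2100) = arctan(1600/2100) = 37.30°
∠G(j1600) = 89.98° − (88.85° + 61.19° + 59.30° + 37.30°) = -156.66°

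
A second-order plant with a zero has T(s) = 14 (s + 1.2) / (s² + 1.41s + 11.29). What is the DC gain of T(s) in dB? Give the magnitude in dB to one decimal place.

3.5 dB

T(0) = 14 × 1.2 / 11.29 = 1.488
20 log₁₀(1.488) = 3.45 dB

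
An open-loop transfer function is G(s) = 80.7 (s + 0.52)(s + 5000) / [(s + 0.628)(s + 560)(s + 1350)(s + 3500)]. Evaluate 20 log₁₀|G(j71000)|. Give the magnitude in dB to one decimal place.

|j71000 + 0.52| = √(71000² + 0.52²) = 7.1e+04
|j71000 + 5000| = √(71000² + 5000²) = 7.118e+04
|j71000 + 0.628| = √(71000² + 0.628²) = 7.1e+04
|j71000 + 560| = √(71000² + 560²) = 7.1e+04
|j71000 + 1350| = √(71000² + 1350²) = 7.101e+04
|j71000 + 3500| = √(71000² + 3500²) = 7.109e+04
|G(j71000)| = 80.7 × 7.1e+04 × 7.118e+04 / (7.1e+04 × 7.1e+04 × 7.101e+04 × 7.109e+04) = 1.6026e-08
20 log₁₀(1.6026e-08) = -155.90 dB

-155.9 dB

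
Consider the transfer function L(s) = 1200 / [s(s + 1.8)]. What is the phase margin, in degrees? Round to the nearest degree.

3°

Gain crossover: |L(jω)| = 1 at ω ≈ 34.6 rad/s.
∠L(j34.6) = −90° − arctan(34.6/1.8) ≈ -177.02°
PM = 180° + (-177.02°) = 2.98°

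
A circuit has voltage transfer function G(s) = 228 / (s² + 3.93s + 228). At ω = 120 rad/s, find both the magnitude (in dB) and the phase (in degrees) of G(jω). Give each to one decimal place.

|G| = -35.9 dB, ∠G = -178.1°

|(j120)² + 3.93(j120) + 228| = |-14172 + j471.6| = 1.418e+04
|G(j120)| = 228 / 1.418e+04 = 0.016079
20 log₁₀(0.016079) = -35.87 dB
∠[(j120)² + 3.93(j120) + 228] = ∠[-14172 + j471.6] = 178.09°
∠G(j120) = −178.09° = -178.09°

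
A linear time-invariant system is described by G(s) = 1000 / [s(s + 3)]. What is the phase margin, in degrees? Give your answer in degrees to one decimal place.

5.4°

Gain crossover: |G(jω)| = 1 at ω ≈ 31.6 rad s⁻¹.
∠G(j31.6) = −90° − arctan(31.6/3) ≈ -174.57°
PM = 180° + (-174.57°) = 5.43°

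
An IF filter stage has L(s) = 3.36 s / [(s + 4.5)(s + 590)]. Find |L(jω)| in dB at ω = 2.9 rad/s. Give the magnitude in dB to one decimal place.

|j2.9| = 2.9
|j2.9 + 4.5| = √(2.9² + 4.5²) = 5.354
|j2.9 + 590| = √(2.9² + 590²) = 590
|L(j2.9)| = 3.36 × 2.9 / (5.354 × 590) = 0.0030849
20 log₁₀(0.0030849) = -50.22 dB

-50.2 dB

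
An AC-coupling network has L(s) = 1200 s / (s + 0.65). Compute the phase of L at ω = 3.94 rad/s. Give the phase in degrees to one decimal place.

9.4°

∠(j3.94) = 90.00°
∠(j3.94 + 0.65) = arctan(3.94/0.65) = 80.63°
∠L(j3.94) = 90.00° − 80.63° = 9.37°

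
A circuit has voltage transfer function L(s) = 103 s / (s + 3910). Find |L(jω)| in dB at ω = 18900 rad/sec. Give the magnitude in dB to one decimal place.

|j18900| = 1.89e+04
|j18900 + 3910| = √(18900² + 3910²) = 1.93e+04
|L(j18900)| = 103 × 1.89e+04 / 1.93e+04 = 100.86
20 log₁₀(100.86) = 40.07 dB

40.1 dB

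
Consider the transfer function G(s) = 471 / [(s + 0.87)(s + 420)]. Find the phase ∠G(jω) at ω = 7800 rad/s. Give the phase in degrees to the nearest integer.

∠(j7800 + 0.87) = arctan(7800/0.87) = 89.99°
∠(j7800 + 420) = arctan(7800/420) = 86.92°
∠G(j7800) = − (89.99° + 86.92°) = -176.91°

-177°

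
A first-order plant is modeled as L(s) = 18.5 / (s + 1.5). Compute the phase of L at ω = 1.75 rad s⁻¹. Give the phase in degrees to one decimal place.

∠(j1.75 + 1.5) = arctan(1.75/1.5) = 49.40°
∠L(j1.75) = −49.40° = -49.40°

-49.4 deg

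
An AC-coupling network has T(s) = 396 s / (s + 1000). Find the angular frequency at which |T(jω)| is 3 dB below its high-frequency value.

1000 rad/sec

For a single-pole high-pass, the −3 dB point is at the pole: ω = 1000 rad/sec.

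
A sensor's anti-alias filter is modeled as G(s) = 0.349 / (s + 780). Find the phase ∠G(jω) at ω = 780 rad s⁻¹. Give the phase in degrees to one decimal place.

∠(j780 + 780) = arctan(780/780) = 45.00°
∠G(j780) = −45.00° = -45.00°

-45.0°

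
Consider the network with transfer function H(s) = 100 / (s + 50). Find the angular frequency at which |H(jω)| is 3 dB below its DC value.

50 rad/s

For a single-pole low-pass, the −3 dB point is at the pole: ω = 50 rad/s.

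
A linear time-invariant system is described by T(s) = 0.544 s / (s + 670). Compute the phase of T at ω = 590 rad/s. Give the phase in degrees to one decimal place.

48.6°

∠(j590) = 90.00°
∠(j590 + 670) = arctan(590/670) = 41.37°
∠T(j590) = 90.00° − 41.37° = 48.63°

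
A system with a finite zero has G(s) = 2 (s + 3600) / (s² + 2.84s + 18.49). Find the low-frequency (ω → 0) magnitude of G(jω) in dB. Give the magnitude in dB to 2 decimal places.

51.81 dB

G(0) = 2 × 3600 / 18.49 = 389.4
20 log₁₀(389.4) = 51.808 dB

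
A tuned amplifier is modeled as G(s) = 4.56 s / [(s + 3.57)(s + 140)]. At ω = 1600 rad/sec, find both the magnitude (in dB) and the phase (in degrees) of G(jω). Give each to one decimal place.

|G| = -50.9 dB, ∠G = -84.9°

|j1600| = 1600
|j1600 + 3.57| = √(1600² + 3.57²) = 1600
|j1600 + 140| = √(1600² + 140²) = 1606
|G(j1600)| = 4.56 × 1600 / (1600 × 1606) = 0.0028391
20 log₁₀(0.0028391) = -50.94 dB
∠(j1600) = 90.00°
∠(j1600 + 3.57) = arctan(1600/3.57) = 89.87°
∠(j1600 + 140) = arctan(1600/140) = 85.00°
∠G(j1600) = 90.00° − (89.87° + 85.00°) = -84.87°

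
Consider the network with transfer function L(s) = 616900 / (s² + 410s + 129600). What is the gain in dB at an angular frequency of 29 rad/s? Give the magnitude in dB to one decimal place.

|(j29)² + 410(j29) + 129600| = |1.2876e+05 + j11890| = 1.293e+05
|L(j29)| = 616900 / 1.293e+05 = 4.7708
20 log₁₀(4.7708) = 13.57 dB

13.6 dB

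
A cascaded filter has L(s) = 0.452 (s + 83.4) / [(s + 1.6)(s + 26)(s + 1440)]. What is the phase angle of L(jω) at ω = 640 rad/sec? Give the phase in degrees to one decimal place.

-118.9°

∠(j640 + 83.4) = arctan(640/83.4) = 82.58°
∠(j640 + 1.6) = arctan(640/1.6) = 89.86°
∠(j640 + 26) = arctan(640/26) = 87.67°
∠(j640 + 1440) = arctan(640/1440) = 23.96°
∠L(j640) = 82.58° − (89.86° + 87.67° + 23.96°) = -118.92°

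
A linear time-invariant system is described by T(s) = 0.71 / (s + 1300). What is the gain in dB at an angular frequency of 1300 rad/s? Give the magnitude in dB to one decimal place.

-68.3 dB

|j1300 + 1300| = √(1300² + 1300²) = 1838
|T(j1300)| = 0.71 / 1838 = 0.00038619
20 log₁₀(0.00038619) = -68.26 dB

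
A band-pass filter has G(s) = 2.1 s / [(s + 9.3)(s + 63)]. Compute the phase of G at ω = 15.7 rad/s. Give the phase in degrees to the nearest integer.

17°

∠(j15.7) = 90.00°
∠(j15.7 + 9.3) = arctan(15.7/9.3) = 59.36°
∠(j15.7 + 63) = arctan(15.7/63) = 13.99°
∠G(j15.7) = 90.00° − (59.36° + 13.99°) = 16.65°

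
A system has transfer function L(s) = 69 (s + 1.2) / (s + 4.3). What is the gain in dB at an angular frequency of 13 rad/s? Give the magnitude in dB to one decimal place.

|j13 + 1.2| = √(13² + 1.2²) = 13.06
|j13 + 4.3| = √(13² + 4.3²) = 13.69
|L(j13)| = 69 × 13.06 / 13.69 = 65.788
20 log₁₀(65.788) = 36.36 dB

36.4 dB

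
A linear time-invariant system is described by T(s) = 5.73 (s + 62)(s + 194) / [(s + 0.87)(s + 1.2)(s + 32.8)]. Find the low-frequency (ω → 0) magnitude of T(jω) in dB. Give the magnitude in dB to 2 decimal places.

66.08 dB

T(0) = 5.73 × 62 × 194 / (0.87 × 1.2 × 32.8) = 2012.7
20 log₁₀(2012.7) = 66.075 dB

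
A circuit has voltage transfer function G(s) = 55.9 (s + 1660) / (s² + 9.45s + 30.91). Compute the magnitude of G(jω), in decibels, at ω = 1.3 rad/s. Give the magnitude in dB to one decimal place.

|j1.3 + 1660| = √(1.3² + 1660²) = 1660
|(j1.3)² + 9.45(j1.3) + 30.91| = |29.22 + j12.285| = 31.7
|G(j1.3)| = 55.9 × 1660 / 31.7 = 2927.5
20 log₁₀(2927.5) = 69.33 dB

69.3 dB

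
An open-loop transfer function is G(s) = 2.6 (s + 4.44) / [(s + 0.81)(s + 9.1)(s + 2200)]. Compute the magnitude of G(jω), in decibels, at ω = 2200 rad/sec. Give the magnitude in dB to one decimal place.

|j2200 + 4.44| = √(2200² + 4.44²) = 2200
|j2200 + 0.81| = √(2200² + 0.81²) = 2200
|j2200 + 9.1| = √(2200² + 9.1²) = 2200
|j2200 + 2200| = √(2200² + 2200²) = 3111
|G(j2200)| = 2.6 × 2200 / (2200 × 2200 × 3111) = 3.7985e-07
20 log₁₀(3.7985e-07) = -128.41 dB

-128.4 dB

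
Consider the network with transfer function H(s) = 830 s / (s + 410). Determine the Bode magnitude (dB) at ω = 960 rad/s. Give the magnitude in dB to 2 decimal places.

57.65 dB

|j960| = 960
|j960 + 410| = √(960² + 410²) = 1044
|H(j960)| = 830 × 960 / 1044 = 763.3
20 log₁₀(763.3) = 57.654 dB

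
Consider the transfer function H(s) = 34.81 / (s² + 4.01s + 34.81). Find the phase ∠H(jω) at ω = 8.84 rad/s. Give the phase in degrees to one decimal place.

-140.7°

∠[(j8.84)² + 4.01(j8.84) + 34.81] = ∠[-43.336 + j35.448] = 140.72°
∠H(j8.84) = −140.72° = -140.72°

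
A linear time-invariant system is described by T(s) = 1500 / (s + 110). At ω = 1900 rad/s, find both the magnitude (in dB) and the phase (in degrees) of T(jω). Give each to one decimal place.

|j1900 + 110| = √(1900² + 110²) = 1903
|T(j1900)| = 1500 / 1903 = 0.78815
20 log₁₀(0.78815) = -2.07 dB
∠(j1900 + 110) = arctan(1900/110) = 86.69°
∠T(j1900) = −86.69° = -86.69°

|T| = -2.1 dB, ∠T = -86.7°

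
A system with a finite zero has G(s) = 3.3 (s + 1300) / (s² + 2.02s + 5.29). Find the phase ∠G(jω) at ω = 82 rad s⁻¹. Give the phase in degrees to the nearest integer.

-175°

∠(j82 + 1300) = arctan(82/1300) = 3.61°
∠[(j82)² + 2.02(j82) + 5.29] = ∠[-6718.7 + j165.64] = 178.59°
∠G(j82) = 3.61° − 178.59° = -174.98°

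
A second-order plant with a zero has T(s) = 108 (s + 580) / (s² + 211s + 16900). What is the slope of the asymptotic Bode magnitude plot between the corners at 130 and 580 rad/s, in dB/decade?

-40 dB/decade

In this band the factors already past their corner are: complex pole pair at ωₙ ≈ 130; net slope = -40 dB/decade.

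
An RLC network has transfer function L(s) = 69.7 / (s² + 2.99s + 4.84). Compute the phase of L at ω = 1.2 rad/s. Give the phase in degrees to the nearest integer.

-47°

∠[(j1.2)² + 2.99(j1.2) + 4.84] = ∠[3.4 + j3.588] = 46.54°
∠L(j1.2) = −46.54° = -46.54°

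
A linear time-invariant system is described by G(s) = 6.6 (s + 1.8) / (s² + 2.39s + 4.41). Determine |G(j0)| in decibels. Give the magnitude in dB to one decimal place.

G(0) = 6.6 × 1.8 / 4.41 = 2.6939
20 log₁₀(2.6939) = 8.61 dB

8.6 dB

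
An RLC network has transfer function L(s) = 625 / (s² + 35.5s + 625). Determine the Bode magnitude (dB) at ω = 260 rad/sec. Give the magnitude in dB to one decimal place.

|(j260)² + 35.5(j260) + 625| = |-66975 + j9230| = 6.761e+04
|L(j260)| = 625 / 6.761e+04 = 0.0092445
20 log₁₀(0.0092445) = -40.68 dB

-40.7 dB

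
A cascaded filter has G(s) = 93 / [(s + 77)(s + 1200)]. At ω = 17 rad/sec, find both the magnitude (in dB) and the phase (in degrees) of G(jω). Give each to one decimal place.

|G| = -60.2 dB, ∠G = -13.3 deg

|j17 + 77| = √(17² + 77²) = 78.85
|j17 + 1200| = √(17² + 1200²) = 1200
|G(j17)| = 93 / (78.85 × 1200) = 0.00098273
20 log₁₀(0.00098273) = -60.15 dB
∠(j17 + 77) = arctan(17/77) = 12.45°
∠(j17 + 1200) = arctan(17/1200) = 0.81°
∠G(j17) = − (12.45° + 0.81°) = -13.26°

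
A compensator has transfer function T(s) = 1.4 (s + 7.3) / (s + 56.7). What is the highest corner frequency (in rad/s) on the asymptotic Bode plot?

Break frequencies occur at each pole and zero magnitude: 7.3 rad/s, 56.7 rad/s.
The highest is 56.7 rad/s.

56.7 rad/s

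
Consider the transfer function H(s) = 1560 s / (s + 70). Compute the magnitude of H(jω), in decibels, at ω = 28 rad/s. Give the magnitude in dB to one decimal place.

55.3 dB

|j28| = 28
|j28 + 70| = √(28² + 70²) = 75.39
|H(j28)| = 1560 × 28 / 75.39 = 579.37
20 log₁₀(579.37) = 55.26 dB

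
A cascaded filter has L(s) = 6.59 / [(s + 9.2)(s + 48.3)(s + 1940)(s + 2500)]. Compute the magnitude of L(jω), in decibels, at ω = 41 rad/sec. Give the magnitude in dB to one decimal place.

-185.8 dB

|j41 + 9.2| = √(41² + 9.2²) = 42.02
|j41 + 48.3| = √(41² + 48.3²) = 63.36
|j41 + 1940| = √(41² + 1940²) = 1940
|j41 + 2500| = √(41² + 2500²) = 2500
|L(j41)| = 6.59 / (42.02 × 63.36 × 1940 × 2500) = 5.1022e-10
20 log₁₀(5.1022e-10) = -185.84 dB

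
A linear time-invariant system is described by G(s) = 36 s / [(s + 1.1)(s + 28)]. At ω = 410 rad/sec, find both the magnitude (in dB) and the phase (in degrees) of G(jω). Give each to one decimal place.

|G| = -21.1 dB, ∠G = -85.9°

|j410| = 410
|j410 + 1.1| = √(410² + 1.1²) = 410
|j410 + 28| = √(410² + 28²) = 411
|G(j410)| = 36 × 410 / (410 × 411) = 0.087601
20 log₁₀(0.087601) = -21.15 dB
∠(j410) = 90.00°
∠(j410 + 1.1) = arctan(410/1.1) = 89.85°
∠(j410 + 28) = arctan(410/28) = 86.09°
∠G(j410) = 90.00° − (89.85° + 86.09°) = -85.94°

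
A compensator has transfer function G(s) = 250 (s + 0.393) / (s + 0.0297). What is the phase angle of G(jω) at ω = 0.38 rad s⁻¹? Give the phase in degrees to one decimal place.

∠(j0.38 + 0.393) = arctan(0.38/0.393) = 44.04°
∠(j0.38 + 0.0297) = arctan(0.38/0.0297) = 85.53°
∠G(j0.38) = 44.04° − 85.53° = -41.49°

-41.5°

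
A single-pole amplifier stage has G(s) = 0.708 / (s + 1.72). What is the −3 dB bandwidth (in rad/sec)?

1.72 rad/sec

For a single-pole low-pass, the −3 dB point is at the pole: ω = 1.72 rad/sec.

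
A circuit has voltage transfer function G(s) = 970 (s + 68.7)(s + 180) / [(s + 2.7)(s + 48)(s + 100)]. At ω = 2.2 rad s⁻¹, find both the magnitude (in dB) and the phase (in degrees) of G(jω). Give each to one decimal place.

|G| = 57.1 dB, ∠G = -40.5°

|j2.2 + 68.7| = √(2.2² + 68.7²) = 68.74
|j2.2 + 180| = √(2.2² + 180²) = 180
|j2.2 + 2.7| = √(2.2² + 2.7²) = 3.483
|j2.2 + 48| = √(2.2² + 48²) = 48.05
|j2.2 + 100| = √(2.2² + 100²) = 100
|G(j2.2)| = 970 × 68.74 × 180 / (3.483 × 48.05 × 100) = 717.01
20 log₁₀(717.01) = 57.11 dB
∠(j2.2 + 68.7) = arctan(2.2/68.7) = 1.83°
∠(j2.2 + 180) = arctan(2.2/180) = 0.70°
∠(j2.2 + 2.7) = arctan(2.2/2.7) = 39.17°
∠(j2.2 + 48) = arctan(2.2/48) = 2.62°
∠(j2.2 + 100) = arctan(2.2/100) = 1.26°
∠G(j2.2) = 1.83° + 0.70° − (39.17° + 2.62° + 1.26°) = -40.52°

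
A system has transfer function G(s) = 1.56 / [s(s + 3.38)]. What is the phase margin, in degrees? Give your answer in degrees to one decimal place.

Gain crossover: |G(jω)| = 1 at ω ≈ 0.457 rad s⁻¹.
∠G(j0.457) = −90° − arctan(0.457/3.38) ≈ -97.71°
PM = 180° + (-97.71°) = 82.29°

82.3°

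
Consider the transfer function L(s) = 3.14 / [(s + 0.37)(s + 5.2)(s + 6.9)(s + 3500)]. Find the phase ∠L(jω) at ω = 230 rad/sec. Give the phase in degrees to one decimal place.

∠(j230 + 0.37) = arctan(230/0.37) = 89.91°
∠(j230 + 5.2) = arctan(230/5.2) = 88.70°
∠(j230 + 6.9) = arctan(230/6.9) = 88.28°
∠(j230 + 3500) = arctan(230/3500) = 3.76°
∠L(j230) = − (89.91° + 88.70° + 88.28° + 3.76°) = -270.65°

-270.7 deg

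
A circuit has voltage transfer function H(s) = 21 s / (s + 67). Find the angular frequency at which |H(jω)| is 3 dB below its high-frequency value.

67 rad/sec

For a single-pole high-pass, the −3 dB point is at the pole: ω = 67 rad/sec.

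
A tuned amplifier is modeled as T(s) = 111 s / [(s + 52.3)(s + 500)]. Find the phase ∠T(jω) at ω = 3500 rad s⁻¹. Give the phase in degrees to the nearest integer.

∠(j3500) = 90.00°
∠(j3500 + 52.3) = arctan(3500/52.3) = 89.14°
∠(j3500 + 500) = arctan(3500/500) = 81.87°
∠T(j3500) = 90.00° − (89.14° + 81.87°) = -81.01°

-81 deg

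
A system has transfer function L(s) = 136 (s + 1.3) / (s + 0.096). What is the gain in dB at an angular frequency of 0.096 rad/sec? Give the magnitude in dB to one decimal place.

|j0.096 + 1.3| = √(0.096² + 1.3²) = 1.304
|j0.096 + 0.096| = √(0.096² + 0.096²) = 0.1358
|L(j0.096)| = 136 × 1.304 / 0.1358 = 1305.8
20 log₁₀(1305.8) = 62.32 dB

62.3 dB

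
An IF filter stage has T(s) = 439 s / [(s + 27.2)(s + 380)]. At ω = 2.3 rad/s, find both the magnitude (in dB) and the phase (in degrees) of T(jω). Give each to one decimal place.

|T| = -20.2 dB, ∠T = 84.8 deg

|j2.3| = 2.3
|j2.3 + 27.2| = √(2.3² + 27.2²) = 27.3
|j2.3 + 380| = √(2.3² + 380²) = 380
|T(j2.3)| = 439 × 2.3 / (27.3 × 380) = 0.097339
20 log₁₀(0.097339) = -20.23 dB
∠(j2.3) = 90.00°
∠(j2.3 + 27.2) = arctan(2.3/27.2) = 4.83°
∠(j2.3 + 380) = arctan(2.3/380) = 0.35°
∠T(j2.3) = 90.00° − (4.83° + 0.35°) = 84.82°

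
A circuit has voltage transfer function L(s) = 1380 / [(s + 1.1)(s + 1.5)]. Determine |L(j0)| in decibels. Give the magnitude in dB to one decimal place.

L(0) = 1380 / (1.1 × 1.5) = 836.36
20 log₁₀(836.36) = 58.45 dB

58.4 dB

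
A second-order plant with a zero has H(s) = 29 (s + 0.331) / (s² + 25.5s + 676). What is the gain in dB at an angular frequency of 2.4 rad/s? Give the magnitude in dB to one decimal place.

|j2.4 + 0.331| = √(2.4² + 0.331²) = 2.423
|(j2.4)² + 25.5(j2.4) + 676| = |670.24 + j61.2| = 673
|H(j2.4)| = 29 × 2.423 / 673 = 0.10439
20 log₁₀(0.10439) = -19.63 dB

-19.6 dB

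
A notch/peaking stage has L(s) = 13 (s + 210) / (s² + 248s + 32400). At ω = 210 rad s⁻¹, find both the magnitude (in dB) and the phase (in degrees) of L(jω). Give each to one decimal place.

|j210 + 210| = √(210² + 210²) = 297
|(j210)² + 248(j210) + 32400| = |-11700 + j52080| = 5.338e+04
|L(j210)| = 13 × 297 / 5.338e+04 = 0.072329
20 log₁₀(0.072329) = -22.81 dB
∠(j210 + 210) = arctan(210/210) = 45.00°
∠[(j210)² + 248(j210) + 32400] = ∠[-11700 + j52080] = 102.66°
∠L(j210) = 45.00° − 102.66° = -57.66°

|L| = -22.8 dB, ∠L = -57.7°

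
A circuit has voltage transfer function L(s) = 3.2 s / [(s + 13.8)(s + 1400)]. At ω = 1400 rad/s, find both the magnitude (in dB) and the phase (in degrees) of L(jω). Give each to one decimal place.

|L| = -55.8 dB, ∠L = -44.4°

|j1400| = 1400
|j1400 + 13.8| = √(1400² + 13.8²) = 1400
|j1400 + 1400| = √(1400² + 1400²) = 1980
|L(j1400)| = 3.2 × 1400 / (1400 × 1980) = 0.0016162
20 log₁₀(0.0016162) = -55.83 dB
∠(j1400) = 90.00°
∠(j1400 + 13.8) = arctan(1400/13.8) = 89.44°
∠(j1400 + 1400) = arctan(1400/1400) = 45.00°
∠L(j1400) = 90.00° − (89.44° + 45.00°) = -44.44°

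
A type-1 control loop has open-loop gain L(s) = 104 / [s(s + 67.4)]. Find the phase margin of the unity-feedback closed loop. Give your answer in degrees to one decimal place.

88.7°

Gain crossover: |L(jω)| = 1 at ω ≈ 1.54 rad/s.
∠L(j1.54) = −90° − arctan(1.54/67.4) ≈ -91.31°
PM = 180° + (-91.31°) = 88.69°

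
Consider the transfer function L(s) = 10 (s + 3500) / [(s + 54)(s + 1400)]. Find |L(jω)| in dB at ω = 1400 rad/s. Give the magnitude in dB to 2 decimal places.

-37.34 dB

|j1400 + 3500| = √(1400² + 3500²) = 3770
|j1400 + 54| = √(1400² + 54²) = 1401
|j1400 + 1400| = √(1400² + 1400²) = 1980
|L(j1400)| = 10 × 3770 / (1401 × 1980) = 0.013589
20 log₁₀(0.013589) = -37.336 dB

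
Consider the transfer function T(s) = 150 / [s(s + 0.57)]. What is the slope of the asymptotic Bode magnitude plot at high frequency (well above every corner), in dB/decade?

-40 dB/decade

With 0 zeros and 2 poles, the high-frequency asymptotic slope is 20 × (0 − 2) = -40 dB/decade.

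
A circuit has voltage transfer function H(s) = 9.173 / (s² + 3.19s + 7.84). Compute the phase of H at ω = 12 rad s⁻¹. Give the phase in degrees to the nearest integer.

-164°

∠[(j12)² + 3.19(j12) + 7.84] = ∠[-136.16 + j38.28] = 164.30°
∠H(j12) = −164.30° = -164.30°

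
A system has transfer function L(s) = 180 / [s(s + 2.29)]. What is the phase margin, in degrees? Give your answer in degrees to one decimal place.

9.8°

Gain crossover: |L(jω)| = 1 at ω ≈ 13.3 rad/sec.
∠L(j13.3) = −90° − arctan(13.3/2.29) ≈ -170.24°
PM = 180° + (-170.24°) = 9.76°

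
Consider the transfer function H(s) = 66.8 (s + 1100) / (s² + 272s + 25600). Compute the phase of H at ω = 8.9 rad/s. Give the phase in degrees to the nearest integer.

-5°

∠(j8.9 + 1100) = arctan(8.9/1100) = 0.46°
∠[(j8.9)² + 272(j8.9) + 25600] = ∠[25521 + j2420.8] = 5.42°
∠H(j8.9) = 0.46° − 5.42° = -4.96°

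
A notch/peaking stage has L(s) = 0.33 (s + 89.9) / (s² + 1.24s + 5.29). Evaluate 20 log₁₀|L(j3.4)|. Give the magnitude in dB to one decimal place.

11.9 dB

|j3.4 + 89.9| = √(3.4² + 89.9²) = 89.96
|(j3.4)² + 1.24(j3.4) + 5.29| = |-6.27 + j4.216| = 7.556
|L(j3.4)| = 0.33 × 89.96 / 7.556 = 3.9293
20 log₁₀(3.9293) = 11.89 dB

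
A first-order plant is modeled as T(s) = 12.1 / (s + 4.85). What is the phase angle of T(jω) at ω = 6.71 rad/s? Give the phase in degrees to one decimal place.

∠(j6.71 + 4.85) = arctan(6.71/4.85) = 54.14°
∠T(j6.71) = −54.14° = -54.14°

-54.1°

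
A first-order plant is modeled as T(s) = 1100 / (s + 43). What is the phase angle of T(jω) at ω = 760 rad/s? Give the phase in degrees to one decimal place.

∠(j760 + 43) = arctan(760/43) = 86.76°
∠T(j760) = −86.76° = -86.76°

-86.8 deg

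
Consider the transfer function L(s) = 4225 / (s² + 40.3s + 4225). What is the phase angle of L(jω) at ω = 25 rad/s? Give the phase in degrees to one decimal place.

-15.6°

∠[(j25)² + 40.3(j25) + 4225] = ∠[3600 + j1007.5] = 15.63°
∠L(j25) = −15.63° = -15.63°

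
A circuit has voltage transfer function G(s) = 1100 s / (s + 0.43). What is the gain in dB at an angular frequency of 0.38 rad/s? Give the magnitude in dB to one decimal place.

57.2 dB

|j0.38| = 0.38
|j0.38 + 0.43| = √(0.38² + 0.43²) = 0.5738
|G(j0.38)| = 1100 × 0.38 / 0.5738 = 728.42
20 log₁₀(728.42) = 57.25 dB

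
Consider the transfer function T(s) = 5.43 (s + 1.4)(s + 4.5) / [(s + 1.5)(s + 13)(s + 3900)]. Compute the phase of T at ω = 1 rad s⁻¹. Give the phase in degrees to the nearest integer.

10 deg

∠(j1 + 1.4) = arctan(1/1.4) = 35.54°
∠(j1 + 4.5) = arctan(1/4.5) = 12.53°
∠(j1 + 1.5) = arctan(1/1.5) = 33.69°
∠(j1 + 13) = arctan(1/13) = 4.40°
∠(j1 + 3900) = arctan(1/3900) = 0.01°
∠T(j1) = 35.54° + 12.53° − (33.69° + 4.40° + 0.01°) = 9.96°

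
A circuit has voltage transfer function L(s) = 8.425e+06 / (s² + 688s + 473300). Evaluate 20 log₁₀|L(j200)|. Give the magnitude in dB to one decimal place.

|(j200)² + 688(j200) + 473300| = |4.333e+05 + j1.376e+05| = 4.546e+05
|L(j200)| = 8.425e+06 / 4.546e+05 = 18.532
20 log₁₀(18.532) = 25.36 dB

25.4 dB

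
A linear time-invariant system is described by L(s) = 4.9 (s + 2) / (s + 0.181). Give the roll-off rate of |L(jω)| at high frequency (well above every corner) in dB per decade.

0 dB/decade

With 1 zero and 1 pole, the high-frequency asymptotic slope is 20 × (1 − 1) = 0 dB/decade.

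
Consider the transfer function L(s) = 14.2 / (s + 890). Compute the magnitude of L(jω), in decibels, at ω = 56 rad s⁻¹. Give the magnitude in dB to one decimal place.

|j56 + 890| = √(56² + 890²) = 891.8
|L(j56)| = 14.2 / 891.8 = 0.015924
20 log₁₀(0.015924) = -35.96 dB

-36.0 dB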